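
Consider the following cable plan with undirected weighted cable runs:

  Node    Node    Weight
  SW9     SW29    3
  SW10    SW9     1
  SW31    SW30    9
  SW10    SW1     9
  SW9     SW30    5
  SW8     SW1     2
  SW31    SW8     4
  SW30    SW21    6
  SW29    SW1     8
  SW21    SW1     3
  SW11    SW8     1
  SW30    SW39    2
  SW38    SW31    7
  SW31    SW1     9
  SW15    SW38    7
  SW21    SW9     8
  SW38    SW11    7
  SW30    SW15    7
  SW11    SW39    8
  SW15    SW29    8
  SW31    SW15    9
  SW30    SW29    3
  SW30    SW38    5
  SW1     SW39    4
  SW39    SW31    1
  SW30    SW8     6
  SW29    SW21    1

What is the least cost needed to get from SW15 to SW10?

Shortest distances from SW15:
SW15: 0
SW38: 7  (via SW15)
SW30: 7  (via SW15)
SW29: 8  (via SW15)
SW21: 9  (via SW29)
SW31: 9  (via SW15)
SW39: 9  (via SW30)
SW9: 11  (via SW29)
SW1: 12  (via SW21)
SW10: 12  (via SW9)
Shortest route: SW15–SW29–SW9–SW10 = 12.

12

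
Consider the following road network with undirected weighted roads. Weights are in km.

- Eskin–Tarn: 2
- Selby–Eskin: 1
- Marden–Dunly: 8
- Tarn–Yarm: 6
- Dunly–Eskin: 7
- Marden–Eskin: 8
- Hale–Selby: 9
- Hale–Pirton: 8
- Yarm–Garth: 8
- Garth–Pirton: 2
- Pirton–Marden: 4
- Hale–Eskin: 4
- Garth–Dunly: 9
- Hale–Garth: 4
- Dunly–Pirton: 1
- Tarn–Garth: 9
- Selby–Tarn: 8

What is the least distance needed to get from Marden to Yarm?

Settle nodes by increasing distance from Marden:
Marden: 0
Pirton: 4  (via Marden)
Dunly: 5  (via Pirton)
Garth: 6  (via Pirton)
Eskin: 8  (via Marden)
Selby: 9  (via Eskin)
Hale: 10  (via Garth)
Tarn: 10  (via Eskin)
Yarm: 14  (via Garth)
Shortest route: Marden–Pirton–Garth–Yarm = 14 km.

14 km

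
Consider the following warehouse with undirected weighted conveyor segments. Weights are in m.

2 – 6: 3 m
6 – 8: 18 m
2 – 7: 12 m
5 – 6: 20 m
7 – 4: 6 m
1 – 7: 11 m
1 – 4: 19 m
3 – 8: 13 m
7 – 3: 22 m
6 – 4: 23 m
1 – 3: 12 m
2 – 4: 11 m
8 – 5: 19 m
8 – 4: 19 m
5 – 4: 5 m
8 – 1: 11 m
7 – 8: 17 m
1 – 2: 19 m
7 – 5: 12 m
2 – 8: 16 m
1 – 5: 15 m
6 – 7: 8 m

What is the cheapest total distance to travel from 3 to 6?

Settle nodes by increasing distance from 3:
3: 0
1: 12  (via 3)
8: 13  (via 3)
7: 22  (via 3)
5: 27  (via 1)
4: 28  (via 7)
2: 29  (via 8)
6: 30  (via 7)
Shortest route: 3 → 7 → 6 = 30 m.

30 m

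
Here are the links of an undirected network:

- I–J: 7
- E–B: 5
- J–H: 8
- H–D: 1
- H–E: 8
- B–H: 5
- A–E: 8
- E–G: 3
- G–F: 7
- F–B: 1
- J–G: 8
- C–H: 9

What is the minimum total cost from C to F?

15

Compare a few routes:
C–H–B–F: 9+5+1 = 15
C–H–E–B–F: 9+8+5+1 = 23
The minimum is 15 via C–H–B–F.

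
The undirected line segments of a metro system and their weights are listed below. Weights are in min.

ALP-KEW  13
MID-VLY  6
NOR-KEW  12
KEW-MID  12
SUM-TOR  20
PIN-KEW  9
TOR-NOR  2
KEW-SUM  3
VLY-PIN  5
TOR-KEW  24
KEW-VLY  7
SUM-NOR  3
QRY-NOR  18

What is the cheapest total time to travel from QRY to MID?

36 min

Enumerating some paths:
QRY → NOR → SUM → KEW → MID: 18+3+3+12 = 36
QRY → NOR → KEW → MID: 18+12+12 = 42
QRY → NOR → KEW → VLY → MID: 18+12+7+6 = 43
QRY → NOR → SUM → KEW → VLY → MID: 18+3+3+7+6 = 37
Cheapest is QRY → NOR → SUM → KEW → MID at 36 min.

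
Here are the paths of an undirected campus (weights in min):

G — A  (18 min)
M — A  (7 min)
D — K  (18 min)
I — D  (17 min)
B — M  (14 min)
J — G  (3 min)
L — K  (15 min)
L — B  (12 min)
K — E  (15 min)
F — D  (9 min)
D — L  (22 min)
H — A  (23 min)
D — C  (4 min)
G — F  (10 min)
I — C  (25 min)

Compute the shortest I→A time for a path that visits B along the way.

Shortest I→B: I–D–L–B = 51
Shortest B→A: B–M–A = 21
Total via B: 51 + 21 = 72 min.

72 min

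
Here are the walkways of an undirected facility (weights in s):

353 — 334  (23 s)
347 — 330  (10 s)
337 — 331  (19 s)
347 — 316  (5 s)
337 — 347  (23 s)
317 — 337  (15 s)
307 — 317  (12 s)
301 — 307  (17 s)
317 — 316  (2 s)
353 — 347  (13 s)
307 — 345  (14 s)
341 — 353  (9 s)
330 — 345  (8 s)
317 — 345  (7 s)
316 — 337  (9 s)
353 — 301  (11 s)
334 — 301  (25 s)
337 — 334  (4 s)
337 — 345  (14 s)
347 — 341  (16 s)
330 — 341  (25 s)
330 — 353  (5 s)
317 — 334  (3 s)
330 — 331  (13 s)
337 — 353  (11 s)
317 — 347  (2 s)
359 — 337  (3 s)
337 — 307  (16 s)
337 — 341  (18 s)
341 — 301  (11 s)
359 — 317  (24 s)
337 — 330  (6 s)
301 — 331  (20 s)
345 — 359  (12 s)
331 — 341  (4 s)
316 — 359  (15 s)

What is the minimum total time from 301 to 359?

25 s

Candidate routes:
301–353–337–359: 11+11+3 = 25
301–341–337–359: 11+18+3 = 32
Cheapest is 301–353–337–359 at 25 s.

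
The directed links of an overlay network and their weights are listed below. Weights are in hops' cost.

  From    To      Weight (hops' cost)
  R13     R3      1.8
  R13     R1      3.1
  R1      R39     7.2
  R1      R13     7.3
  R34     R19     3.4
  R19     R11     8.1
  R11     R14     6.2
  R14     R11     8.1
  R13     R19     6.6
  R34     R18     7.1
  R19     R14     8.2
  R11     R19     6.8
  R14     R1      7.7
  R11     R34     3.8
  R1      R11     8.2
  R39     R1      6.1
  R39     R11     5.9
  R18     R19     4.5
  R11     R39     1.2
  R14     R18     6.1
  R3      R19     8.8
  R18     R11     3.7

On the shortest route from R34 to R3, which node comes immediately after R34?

Candidate routes:
R34–R18–R11–R39–R1–R13–R3: 7.1+3.7+1.2+6.1+7.3+1.8 = 27.2
R34–R19–R11–R39–R1–R13–R3: 3.4+8.1+1.2+6.1+7.3+1.8 = 27.9
Cheapest is R34–R18–R11–R39–R1–R13–R3 at 27.2 hops' cost.
So from R34 the first move is to R18.

R18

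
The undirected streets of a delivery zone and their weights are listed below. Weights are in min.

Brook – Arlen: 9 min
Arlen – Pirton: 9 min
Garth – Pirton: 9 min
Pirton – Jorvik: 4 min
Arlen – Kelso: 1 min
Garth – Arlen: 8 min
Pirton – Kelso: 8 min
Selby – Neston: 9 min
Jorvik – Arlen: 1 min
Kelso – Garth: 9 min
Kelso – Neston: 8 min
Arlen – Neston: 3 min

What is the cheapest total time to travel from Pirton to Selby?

17 min

Compare a few routes:
Pirton–Jorvik–Arlen–Neston–Selby: 4+1+3+9 = 17
Pirton–Kelso–Arlen–Neston–Selby: 8+1+3+9 = 21
Cheapest is Pirton–Jorvik–Arlen–Neston–Selby at 17 min.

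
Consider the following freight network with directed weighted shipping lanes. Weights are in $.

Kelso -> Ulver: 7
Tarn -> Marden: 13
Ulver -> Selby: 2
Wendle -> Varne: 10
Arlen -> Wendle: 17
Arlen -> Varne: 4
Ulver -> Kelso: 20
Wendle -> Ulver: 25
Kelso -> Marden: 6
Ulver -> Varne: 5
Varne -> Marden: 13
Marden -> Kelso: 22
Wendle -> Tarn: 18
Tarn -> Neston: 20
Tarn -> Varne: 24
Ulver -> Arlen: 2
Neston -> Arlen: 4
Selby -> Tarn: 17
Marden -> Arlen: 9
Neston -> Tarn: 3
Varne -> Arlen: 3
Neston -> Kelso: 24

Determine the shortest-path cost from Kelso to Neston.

Shortest distances from Kelso:
Kelso: 0
Marden: 6  (via Kelso)
Ulver: 7  (via Kelso)
Selby: 9  (via Ulver)
Arlen: 9  (via Ulver)
Varne: 12  (via Ulver)
Tarn: 26  (via Selby)
Wendle: 26  (via Arlen)
Neston: 46  (via Tarn)
Shortest route: Kelso → Ulver → Selby → Tarn → Neston = $46.

$46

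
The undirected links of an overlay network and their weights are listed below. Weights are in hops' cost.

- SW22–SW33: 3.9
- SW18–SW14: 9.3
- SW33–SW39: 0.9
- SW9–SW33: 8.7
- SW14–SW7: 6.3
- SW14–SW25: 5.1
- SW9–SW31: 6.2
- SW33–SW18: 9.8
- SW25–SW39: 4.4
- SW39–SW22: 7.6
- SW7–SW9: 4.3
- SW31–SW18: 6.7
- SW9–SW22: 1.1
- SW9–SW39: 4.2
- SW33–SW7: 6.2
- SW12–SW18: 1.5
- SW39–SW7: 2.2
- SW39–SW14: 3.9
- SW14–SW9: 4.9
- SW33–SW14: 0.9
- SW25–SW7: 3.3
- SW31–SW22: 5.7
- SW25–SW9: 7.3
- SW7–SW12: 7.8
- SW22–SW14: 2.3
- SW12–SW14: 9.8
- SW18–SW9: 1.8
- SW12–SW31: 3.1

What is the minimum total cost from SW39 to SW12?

Settle nodes by increasing distance from SW39:
SW39: 0
SW33: 0.9  (via SW39)
SW14: 1.8  (via SW33)
SW7: 2.2  (via SW39)
SW22: 4.1  (via SW14)
SW9: 4.2  (via SW39)
SW25: 4.4  (via SW39)
SW18: 6  (via SW9)
SW12: 7.5  (via SW18)
Shortest route: SW39 → SW9 → SW18 → SW12 = 7.5 hops' cost.

7.5 hops' cost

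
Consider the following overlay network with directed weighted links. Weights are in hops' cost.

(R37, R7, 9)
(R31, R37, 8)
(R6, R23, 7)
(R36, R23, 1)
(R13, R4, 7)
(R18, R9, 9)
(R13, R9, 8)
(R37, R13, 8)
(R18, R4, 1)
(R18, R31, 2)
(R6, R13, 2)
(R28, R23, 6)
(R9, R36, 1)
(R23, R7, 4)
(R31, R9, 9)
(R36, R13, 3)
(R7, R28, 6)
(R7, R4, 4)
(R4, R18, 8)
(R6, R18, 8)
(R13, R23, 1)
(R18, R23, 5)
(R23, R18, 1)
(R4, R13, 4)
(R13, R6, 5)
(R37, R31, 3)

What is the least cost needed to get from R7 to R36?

17 hops' cost

Shortest distances from R7:
R7: 0
R4: 4  (via R7)
R28: 6  (via R7)
R13: 8  (via R4)
R23: 9  (via R13)
R18: 10  (via R23)
R31: 12  (via R18)
R6: 13  (via R13)
R9: 16  (via R13)
R36: 17  (via R9)
Shortest route: R7 → R4 → R13 → R9 → R36 = 17 hops' cost.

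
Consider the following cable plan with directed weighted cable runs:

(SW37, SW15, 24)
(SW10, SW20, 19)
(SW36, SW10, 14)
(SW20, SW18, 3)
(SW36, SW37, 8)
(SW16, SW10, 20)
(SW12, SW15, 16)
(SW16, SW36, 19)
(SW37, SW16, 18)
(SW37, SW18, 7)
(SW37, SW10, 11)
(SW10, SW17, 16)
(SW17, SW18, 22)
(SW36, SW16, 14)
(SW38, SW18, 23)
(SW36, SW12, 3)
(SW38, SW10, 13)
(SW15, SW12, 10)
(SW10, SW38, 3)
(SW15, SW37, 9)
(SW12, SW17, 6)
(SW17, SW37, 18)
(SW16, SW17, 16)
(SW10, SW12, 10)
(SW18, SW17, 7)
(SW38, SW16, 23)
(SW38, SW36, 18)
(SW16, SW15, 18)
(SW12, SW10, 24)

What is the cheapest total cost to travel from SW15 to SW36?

41

Running Dijkstra from SW15:
SW15: 0
SW37: 9  (via SW15)
SW12: 10  (via SW15)
SW17: 16  (via SW12)
SW18: 16  (via SW37)
SW10: 20  (via SW37)
SW38: 23  (via SW10)
SW16: 27  (via SW37)
SW20: 39  (via SW10)
SW36: 41  (via SW38)
Shortest route: SW15–SW37–SW10–SW38–SW36 = 41.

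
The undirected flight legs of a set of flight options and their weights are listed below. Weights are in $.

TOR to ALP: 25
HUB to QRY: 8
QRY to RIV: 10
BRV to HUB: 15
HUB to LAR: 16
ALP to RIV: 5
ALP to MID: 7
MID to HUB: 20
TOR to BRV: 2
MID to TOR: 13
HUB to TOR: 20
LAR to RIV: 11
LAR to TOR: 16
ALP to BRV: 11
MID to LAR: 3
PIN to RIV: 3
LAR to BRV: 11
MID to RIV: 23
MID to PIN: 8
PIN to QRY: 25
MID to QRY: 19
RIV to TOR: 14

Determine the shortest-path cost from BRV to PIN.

Candidate routes:
BRV - LAR - MID - PIN: 11+3+8 = 22
BRV - TOR - MID - PIN: 2+13+8 = 23
BRV - TOR - RIV - PIN: 2+14+3 = 19
The minimum is $19 via BRV - TOR - RIV - PIN.

$19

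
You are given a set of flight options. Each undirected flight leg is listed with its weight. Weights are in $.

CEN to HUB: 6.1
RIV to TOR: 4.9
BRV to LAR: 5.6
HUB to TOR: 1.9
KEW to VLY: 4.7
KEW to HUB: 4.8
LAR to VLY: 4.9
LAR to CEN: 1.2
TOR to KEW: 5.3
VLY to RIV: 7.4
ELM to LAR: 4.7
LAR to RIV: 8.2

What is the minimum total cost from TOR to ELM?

Compare a few routes:
TOR → HUB → CEN → LAR → ELM: 1.9+6.1+1.2+4.7 = 13.9
TOR → RIV → LAR → ELM: 4.9+8.2+4.7 = 17.8
The minimum is $13.9 via TOR → HUB → CEN → LAR → ELM.

$13.9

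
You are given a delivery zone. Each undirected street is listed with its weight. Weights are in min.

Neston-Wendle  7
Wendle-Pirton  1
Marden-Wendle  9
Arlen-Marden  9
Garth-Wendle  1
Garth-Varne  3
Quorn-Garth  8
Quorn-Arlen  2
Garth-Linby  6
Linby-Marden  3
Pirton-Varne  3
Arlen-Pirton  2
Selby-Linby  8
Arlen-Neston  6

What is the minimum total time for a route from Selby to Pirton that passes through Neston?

Best Selby to Neston: Selby–Linby–Garth–Wendle–Neston costing 22
Shortest Neston→Pirton: Neston–Arlen–Pirton = 8
Total via Neston: 22 + 8 = 30 min.

30 min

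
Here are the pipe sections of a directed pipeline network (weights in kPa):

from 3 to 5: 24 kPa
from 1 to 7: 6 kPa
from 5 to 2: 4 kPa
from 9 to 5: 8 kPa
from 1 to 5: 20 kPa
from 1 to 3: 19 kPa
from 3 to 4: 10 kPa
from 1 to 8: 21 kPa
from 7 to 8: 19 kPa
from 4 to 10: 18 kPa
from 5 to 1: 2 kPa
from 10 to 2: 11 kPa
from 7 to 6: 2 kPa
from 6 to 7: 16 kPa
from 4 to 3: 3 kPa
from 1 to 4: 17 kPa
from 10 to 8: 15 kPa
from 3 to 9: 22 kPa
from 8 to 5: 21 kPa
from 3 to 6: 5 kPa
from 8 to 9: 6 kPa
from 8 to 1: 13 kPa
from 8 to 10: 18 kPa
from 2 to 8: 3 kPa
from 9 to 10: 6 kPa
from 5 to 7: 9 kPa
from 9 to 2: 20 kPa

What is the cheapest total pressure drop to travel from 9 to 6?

18 kPa

Settle nodes by increasing distance from 9:
9: 0
10: 6  (via 9)
5: 8  (via 9)
1: 10  (via 5)
2: 12  (via 5)
8: 15  (via 2)
7: 16  (via 1)
6: 18  (via 7)
Shortest route: 9–5–1–7–6 = 18 kPa.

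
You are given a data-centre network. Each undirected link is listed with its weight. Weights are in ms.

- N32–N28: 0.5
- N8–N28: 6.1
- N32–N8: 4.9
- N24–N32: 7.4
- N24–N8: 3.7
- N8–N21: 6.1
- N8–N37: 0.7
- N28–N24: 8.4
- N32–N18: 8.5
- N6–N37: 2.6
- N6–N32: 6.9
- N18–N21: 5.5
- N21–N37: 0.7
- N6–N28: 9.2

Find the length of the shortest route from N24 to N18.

10.6 ms

Enumerating some paths:
N24 - N8 - N21 - N18: 3.7+6.1+5.5 = 15.3
N24 - N8 - N37 - N21 - N18: 3.7+0.7+0.7+5.5 = 10.6
Cheapest is N24 - N8 - N37 - N21 - N18 at 10.6 ms.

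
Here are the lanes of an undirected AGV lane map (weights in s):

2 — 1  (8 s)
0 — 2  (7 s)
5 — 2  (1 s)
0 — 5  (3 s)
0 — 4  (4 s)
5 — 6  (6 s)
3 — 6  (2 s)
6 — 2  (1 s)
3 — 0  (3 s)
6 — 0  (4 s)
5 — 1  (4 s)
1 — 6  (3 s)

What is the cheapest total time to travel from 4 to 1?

11 s

Enumerating some paths:
4 → 0 → 3 → 6 → 1: 4+3+2+3 = 12
4 → 0 → 5 → 1: 4+3+4 = 11
The minimum is 11 s via 4 → 0 → 5 → 1.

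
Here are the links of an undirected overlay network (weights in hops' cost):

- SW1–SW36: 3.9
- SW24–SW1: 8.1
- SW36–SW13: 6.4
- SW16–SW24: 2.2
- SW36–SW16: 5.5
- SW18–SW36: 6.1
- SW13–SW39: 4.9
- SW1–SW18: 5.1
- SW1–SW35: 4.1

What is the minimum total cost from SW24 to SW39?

Shortest distances from SW24:
SW24: 0
SW16: 2.2  (via SW24)
SW36: 7.7  (via SW16)
SW1: 8.1  (via SW24)
SW35: 12.2  (via SW1)
SW18: 13.2  (via SW1)
SW13: 14.1  (via SW36)
SW39: 19  (via SW13)
Shortest route: SW24 → SW16 → SW36 → SW13 → SW39 = 19 hops' cost.

19 hops' cost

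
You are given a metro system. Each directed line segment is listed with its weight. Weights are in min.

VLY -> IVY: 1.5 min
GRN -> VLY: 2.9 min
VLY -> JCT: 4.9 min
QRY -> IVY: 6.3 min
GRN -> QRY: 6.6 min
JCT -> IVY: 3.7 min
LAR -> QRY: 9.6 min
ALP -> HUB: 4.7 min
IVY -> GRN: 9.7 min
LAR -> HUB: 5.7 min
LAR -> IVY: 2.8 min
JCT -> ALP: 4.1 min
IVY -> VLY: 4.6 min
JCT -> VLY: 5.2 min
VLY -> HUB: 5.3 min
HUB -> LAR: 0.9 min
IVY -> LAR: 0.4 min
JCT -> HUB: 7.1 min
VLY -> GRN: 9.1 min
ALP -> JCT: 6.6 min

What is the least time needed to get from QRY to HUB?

Running Dijkstra from QRY:
QRY: 0
IVY: 6.3  (via QRY)
LAR: 6.7  (via IVY)
VLY: 10.9  (via IVY)
HUB: 12.4  (via LAR)
Shortest route: QRY–IVY–LAR–HUB = 12.4 min.

12.4 min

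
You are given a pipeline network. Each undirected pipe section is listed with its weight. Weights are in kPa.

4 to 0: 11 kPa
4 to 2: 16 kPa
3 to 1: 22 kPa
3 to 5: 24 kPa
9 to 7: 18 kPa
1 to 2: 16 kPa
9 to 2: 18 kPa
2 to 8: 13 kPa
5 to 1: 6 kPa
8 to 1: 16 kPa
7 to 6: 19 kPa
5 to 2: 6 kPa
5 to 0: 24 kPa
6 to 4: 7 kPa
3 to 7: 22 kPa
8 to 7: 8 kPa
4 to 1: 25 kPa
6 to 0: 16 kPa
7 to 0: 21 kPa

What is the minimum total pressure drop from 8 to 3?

Running Dijkstra from 8:
8: 0
7: 8  (via 8)
2: 13  (via 8)
1: 16  (via 8)
5: 19  (via 2)
9: 26  (via 7)
6: 27  (via 7)
0: 29  (via 7)
4: 29  (via 2)
3: 30  (via 7)
Shortest route: 8 → 7 → 3 = 30 kPa.

30 kPa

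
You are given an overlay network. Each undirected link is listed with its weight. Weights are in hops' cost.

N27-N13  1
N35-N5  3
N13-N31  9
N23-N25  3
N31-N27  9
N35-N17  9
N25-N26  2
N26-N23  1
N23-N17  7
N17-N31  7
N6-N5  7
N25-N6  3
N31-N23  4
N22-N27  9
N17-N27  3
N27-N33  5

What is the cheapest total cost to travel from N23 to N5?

13 hops' cost

Compare a few routes:
N23 → N31 → N17 → N35 → N5: 4+7+9+3 = 23
N23 → N17 → N35 → N5: 7+9+3 = 19
N23 → N25 → N6 → N5: 3+3+7 = 13
The minimum is 13 hops' cost via N23 → N25 → N6 → N5.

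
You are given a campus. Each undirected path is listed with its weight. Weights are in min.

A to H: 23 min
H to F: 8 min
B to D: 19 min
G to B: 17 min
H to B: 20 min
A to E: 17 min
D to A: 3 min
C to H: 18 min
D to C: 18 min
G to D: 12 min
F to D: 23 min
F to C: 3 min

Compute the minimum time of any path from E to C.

38 min

Settle nodes by increasing distance from E:
E: 0
A: 17  (via E)
D: 20  (via A)
G: 32  (via D)
C: 38  (via D)
Shortest route: E–A–D–C = 38 min.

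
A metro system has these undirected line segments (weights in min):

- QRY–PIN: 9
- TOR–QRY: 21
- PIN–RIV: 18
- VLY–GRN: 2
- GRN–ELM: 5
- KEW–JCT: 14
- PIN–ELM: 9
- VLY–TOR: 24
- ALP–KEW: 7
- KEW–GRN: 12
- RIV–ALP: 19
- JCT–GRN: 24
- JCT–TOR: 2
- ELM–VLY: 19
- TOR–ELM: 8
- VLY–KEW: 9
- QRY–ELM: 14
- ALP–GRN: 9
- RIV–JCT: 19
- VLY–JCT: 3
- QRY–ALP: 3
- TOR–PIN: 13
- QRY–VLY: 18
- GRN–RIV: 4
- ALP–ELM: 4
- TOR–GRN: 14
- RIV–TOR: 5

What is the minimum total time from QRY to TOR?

15 min

Compare a few routes:
QRY → ALP → ELM → TOR: 3+4+8 = 15
QRY → ALP → GRN → VLY → JCT → TOR: 3+9+2+3+2 = 19
QRY → ALP → ELM → GRN → VLY → JCT → TOR: 3+4+5+2+3+2 = 19
The minimum is 15 min via QRY → ALP → ELM → TOR.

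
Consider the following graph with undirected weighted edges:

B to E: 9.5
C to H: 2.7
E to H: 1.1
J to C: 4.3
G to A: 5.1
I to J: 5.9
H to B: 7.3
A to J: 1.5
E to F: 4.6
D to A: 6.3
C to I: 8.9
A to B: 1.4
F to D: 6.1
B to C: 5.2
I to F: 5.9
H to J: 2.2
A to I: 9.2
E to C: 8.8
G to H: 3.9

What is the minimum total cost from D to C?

12.1

Enumerating some paths:
D - A - J - C: 6.3+1.5+4.3 = 12.1
D - A - J - H - C: 6.3+1.5+2.2+2.7 = 12.7
Cheapest is D - A - J - C at 12.1.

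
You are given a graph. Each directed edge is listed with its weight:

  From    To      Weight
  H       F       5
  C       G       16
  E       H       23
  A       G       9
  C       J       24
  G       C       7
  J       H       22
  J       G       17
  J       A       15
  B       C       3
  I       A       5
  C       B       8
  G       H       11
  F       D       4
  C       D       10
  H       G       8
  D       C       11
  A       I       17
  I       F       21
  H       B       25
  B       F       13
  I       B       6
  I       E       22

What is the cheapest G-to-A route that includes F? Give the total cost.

70

Shortest G→F: G → H → F = 16
Shortest F→A: F → D → C → J → A = 54
Total via F: 16 + 54 = 70.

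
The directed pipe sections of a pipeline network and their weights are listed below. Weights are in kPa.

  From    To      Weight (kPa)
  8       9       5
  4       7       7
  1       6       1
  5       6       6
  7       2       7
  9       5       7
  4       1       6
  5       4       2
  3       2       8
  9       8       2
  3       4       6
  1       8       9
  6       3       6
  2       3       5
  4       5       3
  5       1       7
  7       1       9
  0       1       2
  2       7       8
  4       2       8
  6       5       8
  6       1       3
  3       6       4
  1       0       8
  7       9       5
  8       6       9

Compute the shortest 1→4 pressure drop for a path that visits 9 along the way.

Best 1 to 9: 1 → 8 → 9 costing 14
Shortest 9→4: 9 → 5 → 4 = 9
Total via 9: 14 + 9 = 23 kPa.

23 kPa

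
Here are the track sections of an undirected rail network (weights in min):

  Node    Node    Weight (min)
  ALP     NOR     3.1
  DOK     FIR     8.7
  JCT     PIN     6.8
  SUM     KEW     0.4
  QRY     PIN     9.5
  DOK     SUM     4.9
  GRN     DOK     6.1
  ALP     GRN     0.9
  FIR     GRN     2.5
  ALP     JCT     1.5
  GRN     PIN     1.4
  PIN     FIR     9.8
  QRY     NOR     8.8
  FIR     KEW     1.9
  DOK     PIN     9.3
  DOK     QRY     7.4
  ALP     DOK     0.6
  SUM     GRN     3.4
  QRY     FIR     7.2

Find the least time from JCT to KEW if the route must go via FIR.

6.8 min

Best JCT to FIR: JCT → ALP → GRN → FIR costing 4.9
Best FIR to KEW: FIR → KEW costing 1.9
Total via FIR: 4.9 + 1.9 = 6.8 min.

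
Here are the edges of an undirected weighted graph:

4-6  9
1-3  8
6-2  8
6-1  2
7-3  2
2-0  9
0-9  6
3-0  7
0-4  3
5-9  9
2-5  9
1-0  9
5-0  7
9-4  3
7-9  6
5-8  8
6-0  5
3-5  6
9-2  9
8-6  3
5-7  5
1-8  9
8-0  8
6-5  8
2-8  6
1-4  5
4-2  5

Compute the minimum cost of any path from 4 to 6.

Compare a few routes:
4–1–6: 5+2 = 7
4–0–6: 3+5 = 8
4–6: 9 = 9
4–2–6: 5+8 = 13
Cheapest is 4–1–6 at 7.

7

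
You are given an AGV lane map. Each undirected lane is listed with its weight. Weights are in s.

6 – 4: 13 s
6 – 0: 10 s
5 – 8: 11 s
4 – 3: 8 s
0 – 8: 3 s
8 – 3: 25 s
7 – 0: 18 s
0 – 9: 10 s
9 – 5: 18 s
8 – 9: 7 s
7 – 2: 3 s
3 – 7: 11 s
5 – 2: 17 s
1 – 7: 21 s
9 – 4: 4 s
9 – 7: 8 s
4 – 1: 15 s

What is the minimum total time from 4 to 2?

Settle nodes by increasing distance from 4:
4: 0
9: 4  (via 4)
3: 8  (via 4)
8: 11  (via 9)
7: 12  (via 9)
6: 13  (via 4)
0: 14  (via 9)
1: 15  (via 4)
2: 15  (via 7)
Shortest route: 4–9–7–2 = 15 s.

15 s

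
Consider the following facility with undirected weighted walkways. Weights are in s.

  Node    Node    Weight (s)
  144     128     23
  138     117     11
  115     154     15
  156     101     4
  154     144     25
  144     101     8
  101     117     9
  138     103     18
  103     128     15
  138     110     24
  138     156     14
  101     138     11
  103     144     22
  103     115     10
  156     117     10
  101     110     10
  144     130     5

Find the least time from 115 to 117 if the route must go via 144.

49 s

Shortest 115→144: 115–103–144 = 32
Shortest 144→117: 144–101–117 = 17
Total via 144: 32 + 17 = 49 s.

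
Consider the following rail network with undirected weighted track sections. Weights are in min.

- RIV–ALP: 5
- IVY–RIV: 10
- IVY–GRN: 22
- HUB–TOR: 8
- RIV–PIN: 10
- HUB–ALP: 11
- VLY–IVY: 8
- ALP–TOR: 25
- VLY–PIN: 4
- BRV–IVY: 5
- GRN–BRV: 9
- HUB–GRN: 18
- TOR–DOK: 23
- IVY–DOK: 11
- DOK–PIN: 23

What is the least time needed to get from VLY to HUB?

30 min

Settle nodes by increasing distance from VLY:
VLY: 0
PIN: 4  (via VLY)
IVY: 8  (via VLY)
BRV: 13  (via IVY)
RIV: 14  (via PIN)
ALP: 19  (via RIV)
DOK: 19  (via IVY)
GRN: 22  (via BRV)
HUB: 30  (via ALP)
Shortest route: VLY–PIN–RIV–ALP–HUB = 30 min.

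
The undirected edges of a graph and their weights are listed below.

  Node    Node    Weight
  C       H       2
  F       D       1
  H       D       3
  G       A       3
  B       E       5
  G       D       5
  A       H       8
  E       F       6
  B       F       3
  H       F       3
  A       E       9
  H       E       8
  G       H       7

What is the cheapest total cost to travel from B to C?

8

Running Dijkstra from B:
B: 0
F: 3  (via B)
D: 4  (via F)
E: 5  (via B)
H: 6  (via F)
C: 8  (via H)
Shortest route: B → F → H → C = 8.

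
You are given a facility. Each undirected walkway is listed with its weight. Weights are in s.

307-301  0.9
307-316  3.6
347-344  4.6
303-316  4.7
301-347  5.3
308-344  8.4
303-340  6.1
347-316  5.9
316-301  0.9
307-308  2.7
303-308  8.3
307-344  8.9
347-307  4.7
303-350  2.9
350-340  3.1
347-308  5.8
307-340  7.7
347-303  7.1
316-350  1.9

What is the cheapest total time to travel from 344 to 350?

Running Dijkstra from 344:
344: 0
347: 4.6  (via 344)
308: 8.4  (via 344)
307: 8.9  (via 344)
301: 9.8  (via 307)
316: 10.5  (via 347)
303: 11.7  (via 347)
350: 12.4  (via 316)
Shortest route: 344 → 347 → 316 → 350 = 12.4 s.

12.4 s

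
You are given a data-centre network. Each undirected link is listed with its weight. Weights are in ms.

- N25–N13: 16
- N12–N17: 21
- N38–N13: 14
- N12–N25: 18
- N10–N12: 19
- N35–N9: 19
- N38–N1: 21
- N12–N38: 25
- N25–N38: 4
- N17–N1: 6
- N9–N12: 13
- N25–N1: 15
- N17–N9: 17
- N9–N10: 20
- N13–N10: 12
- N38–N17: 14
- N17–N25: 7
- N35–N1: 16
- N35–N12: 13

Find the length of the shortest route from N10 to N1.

41 ms

Settle nodes by increasing distance from N10:
N10: 0
N13: 12  (via N10)
N12: 19  (via N10)
N9: 20  (via N10)
N38: 26  (via N13)
N25: 28  (via N13)
N35: 32  (via N12)
N17: 35  (via N25)
N1: 41  (via N17)
Shortest route: N10–N13–N25–N17–N1 = 41 ms.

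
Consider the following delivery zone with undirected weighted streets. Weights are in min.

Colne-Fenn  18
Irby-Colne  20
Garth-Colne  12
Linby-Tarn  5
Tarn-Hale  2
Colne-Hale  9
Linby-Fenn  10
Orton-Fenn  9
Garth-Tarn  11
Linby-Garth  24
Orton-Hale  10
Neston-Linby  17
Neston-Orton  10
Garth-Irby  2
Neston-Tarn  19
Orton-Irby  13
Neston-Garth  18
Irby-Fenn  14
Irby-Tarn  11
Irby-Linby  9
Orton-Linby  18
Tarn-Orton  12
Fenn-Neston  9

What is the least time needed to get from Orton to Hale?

10 min

Compare a few routes:
Orton - Tarn - Hale: 12+2 = 14
Orton - Hale: 10 = 10
The minimum is 10 min via Orton - Hale.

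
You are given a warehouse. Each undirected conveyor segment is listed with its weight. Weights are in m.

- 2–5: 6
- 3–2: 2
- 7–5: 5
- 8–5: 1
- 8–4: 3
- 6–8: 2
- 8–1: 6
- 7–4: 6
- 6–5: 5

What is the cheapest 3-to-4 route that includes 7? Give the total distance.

19 m

Shortest 3→7: 3–2–5–7 = 13
Shortest 7→4: 7–4 = 6
Total via 7: 13 + 6 = 19 m.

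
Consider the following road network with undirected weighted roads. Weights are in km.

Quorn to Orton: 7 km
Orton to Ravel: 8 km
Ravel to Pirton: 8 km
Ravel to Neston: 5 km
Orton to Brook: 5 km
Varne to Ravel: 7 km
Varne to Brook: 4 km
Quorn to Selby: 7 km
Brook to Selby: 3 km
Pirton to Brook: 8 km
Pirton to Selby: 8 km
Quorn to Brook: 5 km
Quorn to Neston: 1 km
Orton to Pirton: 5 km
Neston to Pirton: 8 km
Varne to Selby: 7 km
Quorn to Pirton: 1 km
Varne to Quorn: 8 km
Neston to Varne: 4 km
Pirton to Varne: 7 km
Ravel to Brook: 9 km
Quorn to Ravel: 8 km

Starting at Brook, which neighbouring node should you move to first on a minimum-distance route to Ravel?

Ravel

Candidate routes:
Brook–Ravel: 9 = 9
Brook–Quorn–Neston–Ravel: 5+1+5 = 11
Cheapest is Brook–Ravel at 9 km.
So from Brook the first move is to Ravel.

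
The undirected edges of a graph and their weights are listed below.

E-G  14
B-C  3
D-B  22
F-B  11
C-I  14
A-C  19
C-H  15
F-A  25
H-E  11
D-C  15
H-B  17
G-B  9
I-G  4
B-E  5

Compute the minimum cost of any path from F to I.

Enumerating some paths:
F → B → G → I: 11+9+4 = 24
F → B → C → I: 11+3+14 = 28
Cheapest is F → B → G → I at 24.

24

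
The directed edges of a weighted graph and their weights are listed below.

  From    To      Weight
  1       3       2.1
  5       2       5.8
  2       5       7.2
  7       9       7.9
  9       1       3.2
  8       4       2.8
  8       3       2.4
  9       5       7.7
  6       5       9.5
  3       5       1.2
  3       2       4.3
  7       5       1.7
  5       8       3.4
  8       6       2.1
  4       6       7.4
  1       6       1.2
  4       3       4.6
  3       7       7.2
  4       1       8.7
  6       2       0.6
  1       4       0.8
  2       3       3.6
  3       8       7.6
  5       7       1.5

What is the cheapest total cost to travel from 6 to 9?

14.8

Shortest distances from 6:
6: 0
2: 0.6  (via 6)
3: 4.2  (via 2)
5: 5.4  (via 3)
7: 6.9  (via 5)
8: 8.8  (via 5)
4: 11.6  (via 8)
9: 14.8  (via 7)
Shortest route: 6–2–3–5–7–9 = 14.8.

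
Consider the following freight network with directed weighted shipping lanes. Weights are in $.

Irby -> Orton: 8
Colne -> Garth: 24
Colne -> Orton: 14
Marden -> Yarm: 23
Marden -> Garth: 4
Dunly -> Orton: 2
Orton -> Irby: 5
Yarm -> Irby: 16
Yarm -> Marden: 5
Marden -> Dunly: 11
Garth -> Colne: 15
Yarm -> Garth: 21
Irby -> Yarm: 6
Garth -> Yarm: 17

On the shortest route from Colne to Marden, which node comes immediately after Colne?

Compare a few routes:
Colne - Orton - Irby - Yarm - Marden: 14+5+6+5 = 30
Colne - Garth - Yarm - Marden: 24+17+5 = 46
The minimum is $30 via Colne - Orton - Irby - Yarm - Marden.
So from Colne the first move is to Orton.

Orton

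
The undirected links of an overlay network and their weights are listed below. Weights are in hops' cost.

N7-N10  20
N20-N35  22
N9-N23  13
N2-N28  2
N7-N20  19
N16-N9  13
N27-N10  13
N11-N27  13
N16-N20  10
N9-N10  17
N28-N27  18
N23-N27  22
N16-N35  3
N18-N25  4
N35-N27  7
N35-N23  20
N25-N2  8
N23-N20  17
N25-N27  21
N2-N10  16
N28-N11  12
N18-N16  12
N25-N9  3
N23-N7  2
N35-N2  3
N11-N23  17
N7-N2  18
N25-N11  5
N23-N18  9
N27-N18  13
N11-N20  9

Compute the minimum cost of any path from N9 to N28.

13 hops' cost

Candidate routes:
N9–N25–N2–N28: 3+8+2 = 13
N9–N25–N11–N28: 3+5+12 = 20
N9–N25–N18–N16–N35–N2–N28: 3+4+12+3+3+2 = 27
N9–N16–N35–N2–N28: 13+3+3+2 = 21
The minimum is 13 hops' cost via N9–N25–N2–N28.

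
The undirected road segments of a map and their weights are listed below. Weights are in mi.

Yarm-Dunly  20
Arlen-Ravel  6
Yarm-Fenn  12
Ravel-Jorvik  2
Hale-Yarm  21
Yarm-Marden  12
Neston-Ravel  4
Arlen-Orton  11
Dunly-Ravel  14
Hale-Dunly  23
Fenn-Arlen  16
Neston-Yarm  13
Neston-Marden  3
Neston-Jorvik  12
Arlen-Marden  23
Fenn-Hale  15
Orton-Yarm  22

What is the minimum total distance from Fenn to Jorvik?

Running Dijkstra from Fenn:
Fenn: 0
Yarm: 12  (via Fenn)
Hale: 15  (via Fenn)
Arlen: 16  (via Fenn)
Ravel: 22  (via Arlen)
Jorvik: 24  (via Ravel)
Shortest route: Fenn–Arlen–Ravel–Jorvik = 24 mi.

24 mi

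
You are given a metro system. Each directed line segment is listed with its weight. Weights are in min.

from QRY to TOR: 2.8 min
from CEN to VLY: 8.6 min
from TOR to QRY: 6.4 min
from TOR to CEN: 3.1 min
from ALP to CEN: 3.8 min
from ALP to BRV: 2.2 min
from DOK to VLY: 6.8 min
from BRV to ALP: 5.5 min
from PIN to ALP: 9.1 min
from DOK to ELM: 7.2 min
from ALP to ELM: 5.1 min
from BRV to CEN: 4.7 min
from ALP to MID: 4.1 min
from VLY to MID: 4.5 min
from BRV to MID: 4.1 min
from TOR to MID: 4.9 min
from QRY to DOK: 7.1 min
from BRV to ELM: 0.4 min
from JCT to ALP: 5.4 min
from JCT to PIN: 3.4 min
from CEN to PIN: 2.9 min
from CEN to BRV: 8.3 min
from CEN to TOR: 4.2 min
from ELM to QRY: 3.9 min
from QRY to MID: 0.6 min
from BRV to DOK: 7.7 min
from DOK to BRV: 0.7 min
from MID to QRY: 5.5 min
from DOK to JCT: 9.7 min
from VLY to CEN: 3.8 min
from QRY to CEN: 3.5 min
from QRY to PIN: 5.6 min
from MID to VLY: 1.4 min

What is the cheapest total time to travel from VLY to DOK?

17.1 min

Shortest distances from VLY:
VLY: 0
CEN: 3.8  (via VLY)
MID: 4.5  (via VLY)
PIN: 6.7  (via CEN)
TOR: 8  (via CEN)
QRY: 10  (via MID)
BRV: 12.1  (via CEN)
ELM: 12.5  (via BRV)
ALP: 15.8  (via PIN)
DOK: 17.1  (via QRY)
Shortest route: VLY → MID → QRY → DOK = 17.1 min.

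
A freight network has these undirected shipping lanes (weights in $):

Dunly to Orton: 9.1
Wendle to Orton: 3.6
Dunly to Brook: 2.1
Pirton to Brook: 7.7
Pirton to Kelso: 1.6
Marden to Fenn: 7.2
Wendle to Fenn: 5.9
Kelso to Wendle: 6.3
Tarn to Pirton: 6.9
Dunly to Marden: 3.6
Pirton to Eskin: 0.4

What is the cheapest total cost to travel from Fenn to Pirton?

Settle nodes by increasing distance from Fenn:
Fenn: 0
Wendle: 5.9  (via Fenn)
Marden: 7.2  (via Fenn)
Orton: 9.5  (via Wendle)
Dunly: 10.8  (via Marden)
Kelso: 12.2  (via Wendle)
Brook: 12.9  (via Dunly)
Pirton: 13.8  (via Kelso)
Shortest route: Fenn–Wendle–Kelso–Pirton = $13.8.

$13.8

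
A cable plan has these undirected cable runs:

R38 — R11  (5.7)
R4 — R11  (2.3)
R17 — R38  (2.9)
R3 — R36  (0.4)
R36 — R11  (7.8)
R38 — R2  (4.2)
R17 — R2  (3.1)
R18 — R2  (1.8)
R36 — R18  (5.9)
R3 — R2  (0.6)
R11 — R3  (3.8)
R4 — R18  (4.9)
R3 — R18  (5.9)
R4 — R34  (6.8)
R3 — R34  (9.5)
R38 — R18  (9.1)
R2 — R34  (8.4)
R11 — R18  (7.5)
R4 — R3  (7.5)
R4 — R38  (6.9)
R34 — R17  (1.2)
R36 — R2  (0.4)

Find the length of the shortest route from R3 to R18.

2.4

Enumerating some paths:
R3 → R36 → R2 → R18: 0.4+0.4+1.8 = 2.6
R3 → R2 → R18: 0.6+1.8 = 2.4
R3 → R18: 5.9 = 5.9
The minimum is 2.4 via R3 → R2 → R18.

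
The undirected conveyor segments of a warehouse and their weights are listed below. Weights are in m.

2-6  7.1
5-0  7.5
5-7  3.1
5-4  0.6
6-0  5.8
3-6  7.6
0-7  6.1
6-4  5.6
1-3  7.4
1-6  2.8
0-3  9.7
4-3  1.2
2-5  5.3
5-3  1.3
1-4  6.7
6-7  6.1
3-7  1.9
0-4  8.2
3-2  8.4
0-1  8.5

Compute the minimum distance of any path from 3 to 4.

Candidate routes:
3–4: 1.2 = 1.2
3–5–4: 1.3+0.6 = 1.9
The minimum is 1.2 m via 3–4.

1.2 m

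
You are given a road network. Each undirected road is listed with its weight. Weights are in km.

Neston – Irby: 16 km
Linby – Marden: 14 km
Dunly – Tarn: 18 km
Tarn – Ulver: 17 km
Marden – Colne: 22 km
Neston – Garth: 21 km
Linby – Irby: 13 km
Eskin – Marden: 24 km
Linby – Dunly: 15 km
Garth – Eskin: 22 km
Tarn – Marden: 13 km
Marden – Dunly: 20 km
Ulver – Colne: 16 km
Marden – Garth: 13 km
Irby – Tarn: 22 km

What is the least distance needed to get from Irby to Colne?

49 km

Compare a few routes:
Irby → Linby → Marden → Colne: 13+14+22 = 49
Irby → Tarn → Marden → Colne: 22+13+22 = 57
Irby → Linby → Dunly → Marden → Colne: 13+15+20+22 = 70
Irby → Tarn → Ulver → Colne: 22+17+16 = 55
The minimum is 49 km via Irby → Linby → Marden → Colne.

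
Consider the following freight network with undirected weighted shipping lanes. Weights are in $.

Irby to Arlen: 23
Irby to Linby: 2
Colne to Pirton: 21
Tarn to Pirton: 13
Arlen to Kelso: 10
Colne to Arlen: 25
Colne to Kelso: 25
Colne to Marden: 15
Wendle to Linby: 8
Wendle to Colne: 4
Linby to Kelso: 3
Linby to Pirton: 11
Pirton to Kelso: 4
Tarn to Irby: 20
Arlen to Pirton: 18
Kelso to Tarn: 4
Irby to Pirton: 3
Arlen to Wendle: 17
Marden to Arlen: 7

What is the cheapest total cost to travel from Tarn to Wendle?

$15

Shortest distances from Tarn:
Tarn: 0
Kelso: 4  (via Tarn)
Linby: 7  (via Kelso)
Pirton: 8  (via Kelso)
Irby: 9  (via Linby)
Arlen: 14  (via Kelso)
Wendle: 15  (via Linby)
Shortest route: Tarn → Kelso → Linby → Wendle = $15.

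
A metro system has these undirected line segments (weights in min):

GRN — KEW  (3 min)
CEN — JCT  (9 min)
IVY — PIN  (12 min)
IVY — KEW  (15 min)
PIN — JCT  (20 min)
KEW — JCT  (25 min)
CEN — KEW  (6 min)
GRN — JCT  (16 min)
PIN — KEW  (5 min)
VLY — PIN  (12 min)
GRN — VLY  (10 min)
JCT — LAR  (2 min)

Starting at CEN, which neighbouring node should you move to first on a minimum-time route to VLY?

KEW

Compare a few routes:
CEN - KEW - PIN - VLY: 6+5+12 = 23
CEN - KEW - GRN - VLY: 6+3+10 = 19
The minimum is 19 min via CEN - KEW - GRN - VLY.
So from CEN the first move is to KEW.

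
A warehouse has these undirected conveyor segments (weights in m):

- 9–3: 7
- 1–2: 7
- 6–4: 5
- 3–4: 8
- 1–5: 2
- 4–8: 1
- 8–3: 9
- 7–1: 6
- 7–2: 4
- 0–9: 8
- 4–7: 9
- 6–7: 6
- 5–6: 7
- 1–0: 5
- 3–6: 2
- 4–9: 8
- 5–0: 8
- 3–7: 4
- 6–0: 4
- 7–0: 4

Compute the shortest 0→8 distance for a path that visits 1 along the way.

Best 0 to 1: 0–1 costing 5
Shortest 1→8: 1–5–6–4–8 = 15
Total via 1: 5 + 15 = 20 m.

20 m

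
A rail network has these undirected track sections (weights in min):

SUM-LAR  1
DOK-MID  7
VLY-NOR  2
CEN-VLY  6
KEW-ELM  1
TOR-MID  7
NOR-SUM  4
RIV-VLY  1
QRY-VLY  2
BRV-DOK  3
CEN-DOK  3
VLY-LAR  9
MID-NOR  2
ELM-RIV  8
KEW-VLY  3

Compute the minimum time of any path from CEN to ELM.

Running Dijkstra from CEN:
CEN: 0
DOK: 3  (via CEN)
VLY: 6  (via CEN)
BRV: 6  (via DOK)
RIV: 7  (via VLY)
QRY: 8  (via VLY)
NOR: 8  (via VLY)
KEW: 9  (via VLY)
MID: 10  (via DOK)
ELM: 10  (via KEW)
Shortest route: CEN–VLY–KEW–ELM = 10 min.

10 min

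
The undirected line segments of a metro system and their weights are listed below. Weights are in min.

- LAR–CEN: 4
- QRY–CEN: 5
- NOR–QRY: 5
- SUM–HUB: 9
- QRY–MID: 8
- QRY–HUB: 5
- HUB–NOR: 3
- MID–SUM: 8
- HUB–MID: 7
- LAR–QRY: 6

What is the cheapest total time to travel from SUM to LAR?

Shortest distances from SUM:
SUM: 0
MID: 8  (via SUM)
HUB: 9  (via SUM)
NOR: 12  (via HUB)
QRY: 14  (via HUB)
CEN: 19  (via QRY)
LAR: 20  (via QRY)
Shortest route: SUM–HUB–QRY–LAR = 20 min.

20 min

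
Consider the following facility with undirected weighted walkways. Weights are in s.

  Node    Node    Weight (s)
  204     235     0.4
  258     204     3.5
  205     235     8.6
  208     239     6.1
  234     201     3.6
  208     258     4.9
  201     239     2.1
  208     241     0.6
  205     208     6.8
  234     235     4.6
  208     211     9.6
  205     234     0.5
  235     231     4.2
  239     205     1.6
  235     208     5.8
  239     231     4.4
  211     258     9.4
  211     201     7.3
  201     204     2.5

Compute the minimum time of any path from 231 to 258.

8.1 s

Candidate routes:
231–239–201–204–258: 4.4+2.1+2.5+3.5 = 12.5
231–235–204–258: 4.2+0.4+3.5 = 8.1
Cheapest is 231–235–204–258 at 8.1 s.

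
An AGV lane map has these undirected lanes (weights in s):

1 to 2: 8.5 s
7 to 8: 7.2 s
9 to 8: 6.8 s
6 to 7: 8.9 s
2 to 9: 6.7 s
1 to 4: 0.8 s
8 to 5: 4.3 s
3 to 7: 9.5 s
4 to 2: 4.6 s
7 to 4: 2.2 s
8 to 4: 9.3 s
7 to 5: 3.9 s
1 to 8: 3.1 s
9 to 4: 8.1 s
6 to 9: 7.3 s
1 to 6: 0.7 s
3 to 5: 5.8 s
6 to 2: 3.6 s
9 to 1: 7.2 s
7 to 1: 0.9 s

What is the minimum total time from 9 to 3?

16.9 s

Settle nodes by increasing distance from 9:
9: 0
2: 6.7  (via 9)
8: 6.8  (via 9)
1: 7.2  (via 9)
6: 7.3  (via 9)
4: 8  (via 1)
7: 8.1  (via 1)
5: 11.1  (via 8)
3: 16.9  (via 5)
Shortest route: 9 → 8 → 5 → 3 = 16.9 s.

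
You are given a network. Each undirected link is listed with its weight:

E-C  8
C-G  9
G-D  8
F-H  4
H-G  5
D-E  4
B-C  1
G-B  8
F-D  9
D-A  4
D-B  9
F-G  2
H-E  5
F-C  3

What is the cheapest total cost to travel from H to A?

13

Settle nodes by increasing distance from H:
H: 0
F: 4  (via H)
E: 5  (via H)
G: 5  (via H)
C: 7  (via F)
B: 8  (via C)
D: 9  (via E)
A: 13  (via D)
Shortest route: H → E → D → A = 13.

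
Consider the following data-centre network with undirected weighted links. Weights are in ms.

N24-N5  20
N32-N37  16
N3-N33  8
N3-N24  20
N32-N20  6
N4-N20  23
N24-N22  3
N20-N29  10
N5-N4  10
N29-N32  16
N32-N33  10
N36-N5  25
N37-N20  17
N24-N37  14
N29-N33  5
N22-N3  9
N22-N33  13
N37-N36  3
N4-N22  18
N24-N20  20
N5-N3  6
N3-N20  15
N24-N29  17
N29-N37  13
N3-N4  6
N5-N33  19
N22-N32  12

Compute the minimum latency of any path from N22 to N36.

Shortest distances from N22:
N22: 0
N24: 3  (via N22)
N3: 9  (via N22)
N32: 12  (via N22)
N33: 13  (via N22)
N5: 15  (via N3)
N4: 15  (via N3)
N37: 17  (via N24)
N29: 18  (via N33)
N20: 18  (via N32)
N36: 20  (via N37)
Shortest route: N22 → N24 → N37 → N36 = 20 ms.

20 ms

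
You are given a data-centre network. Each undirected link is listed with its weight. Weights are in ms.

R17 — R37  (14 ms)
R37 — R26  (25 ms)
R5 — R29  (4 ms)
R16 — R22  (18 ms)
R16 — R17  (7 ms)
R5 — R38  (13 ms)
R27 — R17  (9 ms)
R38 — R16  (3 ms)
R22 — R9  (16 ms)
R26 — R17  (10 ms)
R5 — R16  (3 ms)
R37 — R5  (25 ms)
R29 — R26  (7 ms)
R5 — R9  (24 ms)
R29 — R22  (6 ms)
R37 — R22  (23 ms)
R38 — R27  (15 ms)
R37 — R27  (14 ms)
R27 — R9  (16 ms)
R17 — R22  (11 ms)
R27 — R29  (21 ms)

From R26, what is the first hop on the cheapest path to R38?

R29

Candidate routes:
R26 → R17 → R16 → R38: 10+7+3 = 20
R26 → R29 → R5 → R16 → R38: 7+4+3+3 = 17
The minimum is 17 ms via R26 → R29 → R5 → R16 → R38.
So from R26 the first move is to R29.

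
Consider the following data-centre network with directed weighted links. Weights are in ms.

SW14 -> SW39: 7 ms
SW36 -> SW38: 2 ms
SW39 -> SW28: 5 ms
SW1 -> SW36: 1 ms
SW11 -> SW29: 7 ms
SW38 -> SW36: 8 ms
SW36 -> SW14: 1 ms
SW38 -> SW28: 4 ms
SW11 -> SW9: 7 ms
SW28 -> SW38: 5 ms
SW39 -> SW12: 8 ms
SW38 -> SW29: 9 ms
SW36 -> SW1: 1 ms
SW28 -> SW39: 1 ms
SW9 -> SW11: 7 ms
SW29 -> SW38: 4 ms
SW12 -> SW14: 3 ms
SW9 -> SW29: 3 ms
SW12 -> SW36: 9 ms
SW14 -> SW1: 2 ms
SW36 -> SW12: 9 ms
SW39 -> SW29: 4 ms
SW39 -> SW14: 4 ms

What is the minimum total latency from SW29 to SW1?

Compare a few routes:
SW29–SW38–SW36–SW14–SW1: 4+8+1+2 = 15
SW29–SW38–SW36–SW1: 4+8+1 = 13
SW29–SW38–SW28–SW39–SW14–SW1: 4+4+1+4+2 = 15
SW29–SW38–SW28–SW39–SW12–SW14–SW1: 4+4+1+8+3+2 = 22
The minimum is 13 ms via SW29–SW38–SW36–SW1.

13 ms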